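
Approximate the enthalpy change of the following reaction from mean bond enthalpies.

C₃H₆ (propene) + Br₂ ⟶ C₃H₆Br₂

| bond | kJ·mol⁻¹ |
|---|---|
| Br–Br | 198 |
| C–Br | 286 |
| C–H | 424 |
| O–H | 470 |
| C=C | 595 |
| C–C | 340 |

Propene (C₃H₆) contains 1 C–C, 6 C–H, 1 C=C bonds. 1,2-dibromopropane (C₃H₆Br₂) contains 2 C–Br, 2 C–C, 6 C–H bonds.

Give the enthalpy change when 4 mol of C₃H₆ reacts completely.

ΔH = −476 kJ

Bonds broken (reactants):
  Br–Br: 1 × 198 = 198
  C–C: 1 × 340 = 340
  C–H: 6 × 424 = 2544
  C=C: 1 × 595 = 595
  Σ(broken) = 3677 kJ
Bonds formed (products):
  C–Br: 2 × 286 = 572
  C–C: 2 × 340 = 680
  C–H: 6 × 424 = 2544
  Σ(formed) = 3796 kJ
ΔH = Σ(broken) − Σ(formed) = 3677 − 3796 = −119 kJ
For 4× the reaction as written: 4 × (−119) = −476 kJ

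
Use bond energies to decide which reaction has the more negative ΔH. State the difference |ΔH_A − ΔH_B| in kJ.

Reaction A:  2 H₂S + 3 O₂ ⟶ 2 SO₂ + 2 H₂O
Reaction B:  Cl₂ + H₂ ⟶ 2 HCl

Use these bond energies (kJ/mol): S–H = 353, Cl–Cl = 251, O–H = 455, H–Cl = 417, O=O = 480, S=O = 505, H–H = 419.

Reaction A, by 824 kJ

Reaction A:
  Bonds broken (reactants):
    O=O: 3 × 480 = 1440
    S–H: 4 × 353 = 1412
    Σ(broken) = 2852 kJ
  Bonds formed (products):
    O–H: 4 × 455 = 1820
    S=O: 4 × 505 = 2020
    Σ(formed) = 3840 kJ
  ΔH_A = 2852 − 3840 = −988 kJ
Reaction B:
  Bonds broken (reactants):
    Cl–Cl: 1 × 251 = 251
    H–H: 1 × 419 = 419
    Σ(broken) = 670 kJ
  Bonds formed (products):
    H–Cl: 2 × 417 = 834
    Σ(formed) = 834 kJ
  ΔH_B = 670 − 834 = −164 kJ
ΔH_A − ΔH_B = −824 kJ, so reaction A has the more negative ΔH; |ΔH_A − ΔH_B| = 824 kJ.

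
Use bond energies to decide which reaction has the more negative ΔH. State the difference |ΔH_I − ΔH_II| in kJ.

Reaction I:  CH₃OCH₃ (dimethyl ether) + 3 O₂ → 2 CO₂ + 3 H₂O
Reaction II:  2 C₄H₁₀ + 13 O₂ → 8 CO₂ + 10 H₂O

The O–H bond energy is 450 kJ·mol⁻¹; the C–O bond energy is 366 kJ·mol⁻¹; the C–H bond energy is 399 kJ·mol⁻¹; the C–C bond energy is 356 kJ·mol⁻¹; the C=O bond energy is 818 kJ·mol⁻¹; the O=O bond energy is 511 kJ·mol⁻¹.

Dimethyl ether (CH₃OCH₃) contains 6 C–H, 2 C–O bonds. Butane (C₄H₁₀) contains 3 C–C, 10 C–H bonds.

Reaction I:
  Bonds broken (reactants):
    C–H: 6 × 399 = 2394
    C–O: 2 × 366 = 732
    O=O: 3 × 511 = 1533
    Σ(broken) = 4659 kJ
  Bonds formed (products):
    C=O: 4 × 818 = 3272
    O–H: 6 × 450 = 2700
    Σ(formed) = 5972 kJ
  ΔH_I = 4659 − 5972 = −1313 kJ
Reaction II:
  Bonds broken (reactants):
    C–C: 6 × 356 = 2136
    C–H: 20 × 399 = 7980
    O=O: 13 × 511 = 6643
    Σ(broken) = 16759 kJ
  Bonds formed (products):
    C=O: 16 × 818 = 13088
    O–H: 20 × 450 = 9000
    Σ(formed) = 22088 kJ
  ΔH_II = 16759 − 22088 = −5329 kJ
ΔH_I − ΔH_II = +4016 kJ, so reaction II has the more negative ΔH; |ΔH_I − ΔH_II| = 4016 kJ.

Reaction II, by 4016 kJ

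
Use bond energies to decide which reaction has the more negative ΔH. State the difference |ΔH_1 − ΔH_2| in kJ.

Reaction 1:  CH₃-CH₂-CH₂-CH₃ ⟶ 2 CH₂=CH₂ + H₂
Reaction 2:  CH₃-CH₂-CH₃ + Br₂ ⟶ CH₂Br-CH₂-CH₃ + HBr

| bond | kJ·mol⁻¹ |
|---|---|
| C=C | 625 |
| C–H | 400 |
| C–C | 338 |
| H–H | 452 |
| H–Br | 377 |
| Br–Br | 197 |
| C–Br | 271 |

Reaction 2, by 163 kJ

Reaction 1:
  Bonds broken (reactants):
    C–C: 3 × 338 = 1014
    C–H: 10 × 400 = 4000
    Σ(broken) = 5014 kJ
  Bonds formed (products):
    C–H: 8 × 400 = 3200
    C=C: 2 × 625 = 1250
    H–H: 1 × 452 = 452
    Σ(formed) = 4902 kJ
  ΔH_1 = 5014 − 4902 = +112 kJ
Reaction 2:
  Bonds broken (reactants):
    Br–Br: 1 × 197 = 197
    C–C: 2 × 338 = 676
    C–H: 8 × 400 = 3200
    Σ(broken) = 4073 kJ
  Bonds formed (products):
    C–Br: 1 × 271 = 271
    C–C: 2 × 338 = 676
    C–H: 7 × 400 = 2800
    H–Br: 1 × 377 = 377
    Σ(formed) = 4124 kJ
  ΔH_2 = 4073 − 4124 = −51 kJ
ΔH_1 − ΔH_2 = +163 kJ, so reaction 2 has the more negative ΔH; |ΔH_1 − ΔH_2| = 163 kJ.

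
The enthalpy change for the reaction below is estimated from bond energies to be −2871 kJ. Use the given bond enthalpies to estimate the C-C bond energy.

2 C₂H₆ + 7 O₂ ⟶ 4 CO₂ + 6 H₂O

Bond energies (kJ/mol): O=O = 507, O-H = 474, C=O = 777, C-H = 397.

Let D be the C-C bond energy.
Σ(broken) = 2×D + 12×397 + 7×507 = 8313 + 2D
Σ(formed) = 8×777 + 12×474 = 11904
ΔH = Σ(broken) − Σ(formed) = (8313 + 2D) − (11904) = −3591 + 2D
Setting this equal to −2871 kJ gives 2D = 720, so D = 360 kJ/mol.

D(C-C) ≈ 360 kJ/mol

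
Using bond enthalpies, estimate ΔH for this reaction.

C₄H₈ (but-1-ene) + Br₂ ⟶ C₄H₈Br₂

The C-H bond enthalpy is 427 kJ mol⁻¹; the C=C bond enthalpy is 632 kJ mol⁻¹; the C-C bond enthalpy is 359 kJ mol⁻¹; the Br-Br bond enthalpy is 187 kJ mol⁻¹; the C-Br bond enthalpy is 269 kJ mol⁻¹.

ΔH ≈ −78 kJ

Bonds broken (reactants):
  Br-Br: 1 × 187 = 187
  C-C: 2 × 359 = 718
  C-H: 8 × 427 = 3416
  C=C: 1 × 632 = 632
  Σ(broken) = 4953 kJ
Bonds formed (products):
  C-Br: 2 × 269 = 538
  C-C: 3 × 359 = 1077
  C-H: 8 × 427 = 3416
  Σ(formed) = 5031 kJ
ΔH = Σ(broken) − Σ(formed) = 4953 − 5031 = −78 kJ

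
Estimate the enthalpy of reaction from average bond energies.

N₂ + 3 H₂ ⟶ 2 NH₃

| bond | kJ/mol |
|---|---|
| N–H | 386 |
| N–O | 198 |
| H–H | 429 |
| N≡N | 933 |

ΔH ≈ −96 kJ

Bonds broken (reactants):
  H–H: 3 × 429 = 1287
  N≡N: 1 × 933 = 933
  Σ(broken) = 2220 kJ
Bonds formed (products):
  N–H: 6 × 386 = 2316
  Σ(formed) = 2316 kJ
ΔH = Σ(broken) − Σ(formed) = 2220 − 2316 = −96 kJ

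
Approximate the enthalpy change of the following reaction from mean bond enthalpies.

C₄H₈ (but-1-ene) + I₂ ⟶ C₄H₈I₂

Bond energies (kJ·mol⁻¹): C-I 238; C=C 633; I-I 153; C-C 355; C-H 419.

ΔH ≈ −45 kJ

Bonds broken (reactants):
  C-C: 2 × 355 = 710
  C-H: 8 × 419 = 3352
  C=C: 1 × 633 = 633
  I-I: 1 × 153 = 153
  Σ(broken) = 4848 kJ
Bonds formed (products):
  C-C: 3 × 355 = 1065
  C-H: 8 × 419 = 3352
  C-I: 2 × 238 = 476
  Σ(formed) = 4893 kJ
ΔH = Σ(broken) − Σ(formed) = 4848 − 4893 = −45 kJ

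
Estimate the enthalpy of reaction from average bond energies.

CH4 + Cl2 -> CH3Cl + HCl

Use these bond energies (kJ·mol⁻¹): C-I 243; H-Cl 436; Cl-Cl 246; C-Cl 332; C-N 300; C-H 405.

Bonds broken (reactants):
  C-H: 4 × 405 = 1620
  Cl-Cl: 1 × 246 = 246
  Σ(broken) = 1866 kJ
Bonds formed (products):
  C-Cl: 1 × 332 = 332
  C-H: 3 × 405 = 1215
  H-Cl: 1 × 436 = 436
  Σ(formed) = 1983 kJ
ΔH = Σ(broken) − Σ(formed) = 1866 − 1983 = −117 kJ

ΔH ≈ −117 kJ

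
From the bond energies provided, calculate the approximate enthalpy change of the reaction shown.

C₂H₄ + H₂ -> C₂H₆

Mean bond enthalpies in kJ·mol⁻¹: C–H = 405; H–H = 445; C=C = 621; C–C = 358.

ΔH ≈ −102 kJ

Bonds broken (reactants):
  C–H: 4 × 405 = 1620
  C=C: 1 × 621 = 621
  H–H: 1 × 445 = 445
  Σ(broken) = 2686 kJ
Bonds formed (products):
  C–C: 1 × 358 = 358
  C–H: 6 × 405 = 2430
  Σ(formed) = 2788 kJ
ΔH = Σ(broken) − Σ(formed) = 2686 − 2788 = −102 kJ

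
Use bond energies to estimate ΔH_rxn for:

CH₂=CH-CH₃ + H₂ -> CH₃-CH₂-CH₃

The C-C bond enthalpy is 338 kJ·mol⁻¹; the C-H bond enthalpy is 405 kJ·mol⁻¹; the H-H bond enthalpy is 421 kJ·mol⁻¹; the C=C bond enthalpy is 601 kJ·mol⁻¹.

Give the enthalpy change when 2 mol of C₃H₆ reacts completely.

Bonds broken (reactants):
  C-C: 1 × 338 = 338
  C-H: 6 × 405 = 2430
  C=C: 1 × 601 = 601
  H-H: 1 × 421 = 421
  Σ(broken) = 3790 kJ
Bonds formed (products):
  C-C: 2 × 338 = 676
  C-H: 8 × 405 = 3240
  Σ(formed) = 3916 kJ
ΔH = Σ(broken) − Σ(formed) = 3790 − 3916 = −126 kJ
For 2× the reaction as written: 2 × (−126) = −252 kJ

ΔH = −252 kJ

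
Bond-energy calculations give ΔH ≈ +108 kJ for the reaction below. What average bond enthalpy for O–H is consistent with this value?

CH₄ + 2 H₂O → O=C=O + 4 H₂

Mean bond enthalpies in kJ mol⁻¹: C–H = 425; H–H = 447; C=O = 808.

D(O–H) ≈ 453 kJ/mol

Let D be the O–H bond energy.
Σ(broken) = 4×425 + 4×D = 1700 + 4D
Σ(formed) = 2×808 + 4×447 = 3404
ΔH = Σ(broken) − Σ(formed) = (1700 + 4D) − (3404) = −1704 + 4D
Setting this equal to +108 kJ gives 4D = 1812, so D = 453 kJ/mol.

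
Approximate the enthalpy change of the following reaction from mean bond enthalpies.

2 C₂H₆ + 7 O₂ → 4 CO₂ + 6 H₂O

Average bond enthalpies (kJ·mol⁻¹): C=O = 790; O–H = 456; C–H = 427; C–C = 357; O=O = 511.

Bonds broken (reactants):
  C–C: 2 × 357 = 714
  C–H: 12 × 427 = 5124
  O=O: 7 × 511 = 3577
  Σ(broken) = 9415 kJ
Bonds formed (products):
  C=O: 8 × 790 = 6320
  O–H: 12 × 456 = 5472
  Σ(formed) = 11792 kJ
ΔH = Σ(broken) − Σ(formed) = 9415 − 11792 = −2377 kJ

ΔH ≈ −2377 kJ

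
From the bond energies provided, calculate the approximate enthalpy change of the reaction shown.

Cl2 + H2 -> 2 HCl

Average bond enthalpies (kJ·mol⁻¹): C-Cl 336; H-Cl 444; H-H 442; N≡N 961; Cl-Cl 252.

ΔH ≈ −194 kJ

Bonds broken (reactants):
  Cl-Cl: 1 × 252 = 252
  H-H: 1 × 442 = 442
  Σ(broken) = 694 kJ
Bonds formed (products):
  H-Cl: 2 × 444 = 888
  Σ(formed) = 888 kJ
ΔH = Σ(broken) − Σ(formed) = 694 − 888 = −194 kJ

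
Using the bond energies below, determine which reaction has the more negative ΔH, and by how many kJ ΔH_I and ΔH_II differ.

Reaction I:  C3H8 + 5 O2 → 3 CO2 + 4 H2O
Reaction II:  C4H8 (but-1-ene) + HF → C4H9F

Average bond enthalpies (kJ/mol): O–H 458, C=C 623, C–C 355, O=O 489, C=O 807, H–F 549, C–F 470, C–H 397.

Reaction I:
  Bonds broken (reactants):
    C–C: 2 × 355 = 710
    C–H: 8 × 397 = 3176
    O=O: 5 × 489 = 2445
    Σ(broken) = 6331 kJ
  Bonds formed (products):
    C=O: 6 × 807 = 4842
    O–H: 8 × 458 = 3664
    Σ(formed) = 8506 kJ
  ΔH_I = 6331 − 8506 = −2175 kJ
Reaction II:
  Bonds broken (reactants):
    C–C: 2 × 355 = 710
    C–H: 8 × 397 = 3176
    C=C: 1 × 623 = 623
    H–F: 1 × 549 = 549
    Σ(broken) = 5058 kJ
  Bonds formed (products):
    C–C: 3 × 355 = 1065
    C–F: 1 × 470 = 470
    C–H: 9 × 397 = 3573
    Σ(formed) = 5108 kJ
  ΔH_II = 5058 − 5108 = −50 kJ
ΔH_I − ΔH_II = −2125 kJ, so reaction I has the more negative ΔH; |ΔH_I − ΔH_II| = 2125 kJ.

Reaction I, by 2125 kJ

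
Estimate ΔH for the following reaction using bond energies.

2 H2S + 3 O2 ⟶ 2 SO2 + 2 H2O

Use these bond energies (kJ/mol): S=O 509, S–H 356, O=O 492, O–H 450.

ΔH ≈ −936 kJ

Bonds broken (reactants):
  O=O: 3 × 492 = 1476
  S–H: 4 × 356 = 1424
  Σ(broken) = 2900 kJ
Bonds formed (products):
  O–H: 4 × 450 = 1800
  S=O: 4 × 509 = 2036
  Σ(formed) = 3836 kJ
ΔH = Σ(broken) − Σ(formed) = 2900 − 3836 = −936 kJ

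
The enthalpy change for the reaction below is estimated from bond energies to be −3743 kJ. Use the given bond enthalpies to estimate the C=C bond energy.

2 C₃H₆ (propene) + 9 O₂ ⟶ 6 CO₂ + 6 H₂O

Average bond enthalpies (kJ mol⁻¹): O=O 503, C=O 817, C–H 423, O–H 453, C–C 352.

Let D be the C=C bond energy.
Σ(broken) = 2×352 + 12×423 + 2×D + 9×503 = 10307 + 2D
Σ(formed) = 12×817 + 12×453 = 15240
ΔH = Σ(broken) − Σ(formed) = (10307 + 2D) − (15240) = −4933 + 2D
Setting this equal to −3743 kJ gives 2D = 1190, so D = 595 kJ/mol.

D(C=C) ≈ 595 kJ/mol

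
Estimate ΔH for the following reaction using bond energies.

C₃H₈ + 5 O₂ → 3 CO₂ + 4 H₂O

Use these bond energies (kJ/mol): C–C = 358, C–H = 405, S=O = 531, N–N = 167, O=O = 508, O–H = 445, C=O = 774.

ΔH ≈ −1708 kJ

Bonds broken (reactants):
  C–C: 2 × 358 = 716
  C–H: 8 × 405 = 3240
  O=O: 5 × 508 = 2540
  Σ(broken) = 6496 kJ
Bonds formed (products):
  C=O: 6 × 774 = 4644
  O–H: 8 × 445 = 3560
  Σ(formed) = 8204 kJ
ΔH = Σ(broken) − Σ(formed) = 6496 − 8204 = −1708 kJ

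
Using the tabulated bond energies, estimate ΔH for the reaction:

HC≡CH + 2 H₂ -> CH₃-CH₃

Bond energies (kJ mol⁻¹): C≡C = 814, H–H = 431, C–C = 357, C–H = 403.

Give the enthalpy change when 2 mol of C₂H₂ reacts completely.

Bonds broken (reactants):
  C≡C: 1 × 814 = 814
  C–H: 2 × 403 = 806
  H–H: 2 × 431 = 862
  Σ(broken) = 2482 kJ
Bonds formed (products):
  C–C: 1 × 357 = 357
  C–H: 6 × 403 = 2418
  Σ(formed) = 2775 kJ
ΔH = Σ(broken) − Σ(formed) = 2482 − 2775 = −293 kJ
For 2× the reaction as written: 2 × (−293) = −586 kJ

ΔH = −586 kJ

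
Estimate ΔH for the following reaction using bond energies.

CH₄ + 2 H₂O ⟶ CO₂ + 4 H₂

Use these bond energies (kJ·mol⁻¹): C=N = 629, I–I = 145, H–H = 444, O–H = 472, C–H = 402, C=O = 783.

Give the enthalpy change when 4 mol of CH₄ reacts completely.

Bonds broken (reactants):
  C–H: 4 × 402 = 1608
  O–H: 4 × 472 = 1888
  Σ(broken) = 3496 kJ
Bonds formed (products):
  C=O: 2 × 783 = 1566
  H–H: 4 × 444 = 1776
  Σ(formed) = 3342 kJ
ΔH = Σ(broken) − Σ(formed) = 3496 − 3342 = +154 kJ
For 4× the reaction as written: 4 × (+154) = +616 kJ

ΔH = +616 kJ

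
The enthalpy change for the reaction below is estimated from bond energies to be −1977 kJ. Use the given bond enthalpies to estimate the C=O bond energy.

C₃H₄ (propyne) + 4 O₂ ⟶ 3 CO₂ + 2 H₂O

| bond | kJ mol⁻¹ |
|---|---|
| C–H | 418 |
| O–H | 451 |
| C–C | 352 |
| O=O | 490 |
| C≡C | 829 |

D(C=O) ≈ 831 kJ/mol

Let D be the C=O bond energy.
Σ(broken) = 1×829 + 1×352 + 4×418 + 4×490 = 4813
Σ(formed) = 6×D + 4×451 = 1804 + 6D
ΔH = Σ(broken) − Σ(formed) = (4813) − (1804 + 6D) = +3009 − 6D
Setting this equal to −1977 kJ gives 6D = 4986, so D = 831 kJ/mol.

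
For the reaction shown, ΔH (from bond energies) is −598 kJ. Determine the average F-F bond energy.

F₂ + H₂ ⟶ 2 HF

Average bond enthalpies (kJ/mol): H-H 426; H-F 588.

D(F-F) ≈ 152 kJ/mol

Let D be the F-F bond energy.
Σ(broken) = 1×D + 1×426 = 426 + D
Σ(formed) = 2×588 = 1176
ΔH = Σ(broken) − Σ(formed) = (426 + D) − (1176) = −750 + D
Setting this equal to −598 kJ gives D = 152 kJ/mol.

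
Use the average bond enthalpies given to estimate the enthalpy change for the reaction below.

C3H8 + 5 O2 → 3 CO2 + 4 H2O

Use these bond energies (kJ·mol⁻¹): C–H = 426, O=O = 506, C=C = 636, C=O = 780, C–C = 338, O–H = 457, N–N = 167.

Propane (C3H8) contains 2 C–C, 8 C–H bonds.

Bonds broken (reactants):
  C–C: 2 × 338 = 676
  C–H: 8 × 426 = 3408
  O=O: 5 × 506 = 2530
  Σ(broken) = 6614 kJ
Bonds formed (products):
  C=O: 6 × 780 = 4680
  O–H: 8 × 457 = 3656
  Σ(formed) = 8336 kJ
ΔH = Σ(broken) − Σ(formed) = 6614 − 8336 = −1722 kJ

ΔH ≈ −1722 kJ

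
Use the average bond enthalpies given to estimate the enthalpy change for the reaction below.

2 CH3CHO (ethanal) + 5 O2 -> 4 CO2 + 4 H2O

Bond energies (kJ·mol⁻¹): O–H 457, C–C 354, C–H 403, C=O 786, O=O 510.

Bonds broken (reactants):
  C–C: 2 × 354 = 708
  C–H: 8 × 403 = 3224
  C=O: 2 × 786 = 1572
  O=O: 5 × 510 = 2550
  Σ(broken) = 8054 kJ
Bonds formed (products):
  C=O: 8 × 786 = 6288
  O–H: 8 × 457 = 3656
  Σ(formed) = 9944 kJ
ΔH = Σ(broken) − Σ(formed) = 8054 − 9944 = −1890 kJ

ΔH ≈ −1890 kJ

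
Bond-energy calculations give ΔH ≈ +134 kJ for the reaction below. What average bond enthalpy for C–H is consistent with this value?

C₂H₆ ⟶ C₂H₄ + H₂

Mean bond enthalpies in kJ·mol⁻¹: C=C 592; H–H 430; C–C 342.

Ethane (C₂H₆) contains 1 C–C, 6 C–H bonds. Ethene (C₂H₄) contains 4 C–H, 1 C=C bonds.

Let D be the C–H bond energy.
Σ(broken) = 1×342 + 6×D = 342 + 6D
Σ(formed) = 4×D + 1×592 + 1×430 = 1022 + 4D
ΔH = Σ(broken) − Σ(formed) = (342 + 6D) − (1022 + 4D) = −680 + 2D
Setting this equal to +134 kJ gives 2D = 814, so D = 407 kJ/mol.

D(C–H) ≈ 407 kJ/mol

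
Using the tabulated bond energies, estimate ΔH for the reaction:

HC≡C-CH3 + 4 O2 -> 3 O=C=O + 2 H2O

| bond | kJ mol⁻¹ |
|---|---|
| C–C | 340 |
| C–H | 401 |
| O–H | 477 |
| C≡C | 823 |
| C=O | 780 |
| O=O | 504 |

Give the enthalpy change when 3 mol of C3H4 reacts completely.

ΔH = −5415 kJ

Bonds broken (reactants):
  C≡C: 1 × 823 = 823
  C–C: 1 × 340 = 340
  C–H: 4 × 401 = 1604
  O=O: 4 × 504 = 2016
  Σ(broken) = 4783 kJ
Bonds formed (products):
  C=O: 6 × 780 = 4680
  O–H: 4 × 477 = 1908
  Σ(formed) = 6588 kJ
ΔH = Σ(broken) − Σ(formed) = 4783 − 6588 = −1805 kJ
For 3× the reaction as written: 3 × (−1805) = −5415 kJ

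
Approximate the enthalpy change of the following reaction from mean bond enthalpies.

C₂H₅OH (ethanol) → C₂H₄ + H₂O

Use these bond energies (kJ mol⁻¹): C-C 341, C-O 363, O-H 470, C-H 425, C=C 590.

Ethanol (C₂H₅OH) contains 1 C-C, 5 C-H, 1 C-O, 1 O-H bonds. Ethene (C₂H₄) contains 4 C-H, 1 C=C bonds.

ΔH ≈ +69 kJ

Bonds broken (reactants):
  C-C: 1 × 341 = 341
  C-H: 5 × 425 = 2125
  C-O: 1 × 363 = 363
  O-H: 1 × 470 = 470
  Σ(broken) = 3299 kJ
Bonds formed (products):
  C-H: 4 × 425 = 1700
  C=C: 1 × 590 = 590
  O-H: 2 × 470 = 940
  Σ(formed) = 3230 kJ
ΔH = Σ(broken) − Σ(formed) = 3299 − 3230 = +69 kJ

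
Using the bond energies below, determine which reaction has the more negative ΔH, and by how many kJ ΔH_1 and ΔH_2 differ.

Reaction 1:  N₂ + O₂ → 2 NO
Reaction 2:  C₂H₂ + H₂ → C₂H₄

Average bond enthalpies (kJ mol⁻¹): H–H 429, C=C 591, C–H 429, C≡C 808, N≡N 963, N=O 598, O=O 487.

Reaction 1:
  Bonds broken (reactants):
    N≡N: 1 × 963 = 963
    O=O: 1 × 487 = 487
    Σ(broken) = 1450 kJ
  Bonds formed (products):
    N=O: 2 × 598 = 1196
    Σ(formed) = 1196 kJ
  ΔH_1 = 1450 − 1196 = +254 kJ
Reaction 2:
  Bonds broken (reactants):
    C≡C: 1 × 808 = 808
    C–H: 2 × 429 = 858
    H–H: 1 × 429 = 429
    Σ(broken) = 2095 kJ
  Bonds formed (products):
    C–H: 4 × 429 = 1716
    C=C: 1 × 591 = 591
    Σ(formed) = 2307 kJ
  ΔH_2 = 2095 − 2307 = −212 kJ
ΔH_1 − ΔH_2 = +466 kJ, so reaction 2 has the more negative ΔH; |ΔH_1 − ΔH_2| = 466 kJ.

Reaction 2, by 466 kJ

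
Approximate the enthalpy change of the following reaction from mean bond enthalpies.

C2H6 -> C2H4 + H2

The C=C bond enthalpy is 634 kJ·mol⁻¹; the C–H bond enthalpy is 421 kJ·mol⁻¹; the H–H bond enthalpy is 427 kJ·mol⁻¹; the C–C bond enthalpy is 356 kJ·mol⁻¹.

Bonds broken (reactants):
  C–C: 1 × 356 = 356
  C–H: 6 × 421 = 2526
  Σ(broken) = 2882 kJ
Bonds formed (products):
  C–H: 4 × 421 = 1684
  C=C: 1 × 634 = 634
  H–H: 1 × 427 = 427
  Σ(formed) = 2745 kJ
ΔH = Σ(broken) − Σ(formed) = 2882 − 2745 = +137 kJ

ΔH ≈ +137 kJ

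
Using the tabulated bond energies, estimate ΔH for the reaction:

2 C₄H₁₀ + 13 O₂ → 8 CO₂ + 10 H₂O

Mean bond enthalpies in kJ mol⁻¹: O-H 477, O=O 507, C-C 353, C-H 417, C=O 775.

ΔH ≈ −4891 kJ

Bonds broken (reactants):
  C-C: 6 × 353 = 2118
  C-H: 20 × 417 = 8340
  O=O: 13 × 507 = 6591
  Σ(broken) = 17049 kJ
Bonds formed (products):
  C=O: 16 × 775 = 12400
  O-H: 20 × 477 = 9540
  Σ(formed) = 21940 kJ
ΔH = Σ(broken) − Σ(formed) = 17049 − 21940 = −4891 kJ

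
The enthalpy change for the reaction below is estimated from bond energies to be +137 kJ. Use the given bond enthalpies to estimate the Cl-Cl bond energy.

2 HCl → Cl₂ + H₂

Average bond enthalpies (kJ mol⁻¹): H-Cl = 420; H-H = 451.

Let D be the Cl-Cl bond energy.
Σ(broken) = 2×420 = 840
Σ(formed) = 1×D + 1×451 = 451 + D
ΔH = Σ(broken) − Σ(formed) = (840) − (451 + D) = +389 − D
Setting this equal to +137 kJ gives D = 252 kJ/mol.

D(Cl-Cl) ≈ 252 kJ/mol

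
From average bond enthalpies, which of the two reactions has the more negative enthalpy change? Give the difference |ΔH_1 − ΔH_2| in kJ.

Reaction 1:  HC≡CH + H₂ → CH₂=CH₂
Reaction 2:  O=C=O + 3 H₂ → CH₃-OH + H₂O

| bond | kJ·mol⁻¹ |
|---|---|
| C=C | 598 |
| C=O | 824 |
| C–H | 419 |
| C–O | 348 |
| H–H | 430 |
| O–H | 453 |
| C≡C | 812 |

Reaction 1, by 168 kJ

Reaction 1:
  Bonds broken (reactants):
    C≡C: 1 × 812 = 812
    C–H: 2 × 419 = 838
    H–H: 1 × 430 = 430
    Σ(broken) = 2080 kJ
  Bonds formed (products):
    C–H: 4 × 419 = 1676
    C=C: 1 × 598 = 598
    Σ(formed) = 2274 kJ
  ΔH_1 = 2080 − 2274 = −194 kJ
Reaction 2:
  Bonds broken (reactants):
    C=O: 2 × 824 = 1648
    H–H: 3 × 430 = 1290
    Σ(broken) = 2938 kJ
  Bonds formed (products):
    C–H: 3 × 419 = 1257
    C–O: 1 × 348 = 348
    O–H: 3 × 453 = 1359
    Σ(formed) = 2964 kJ
  ΔH_2 = 2938 − 2964 = −26 kJ
ΔH_1 − ΔH_2 = −168 kJ, so reaction 1 has the more negative ΔH; |ΔH_1 − ΔH_2| = 168 kJ.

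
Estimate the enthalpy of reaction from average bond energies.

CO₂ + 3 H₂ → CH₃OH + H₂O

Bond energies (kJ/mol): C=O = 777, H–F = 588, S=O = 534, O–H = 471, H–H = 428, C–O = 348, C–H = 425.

ΔH ≈ −198 kJ

Bonds broken (reactants):
  C=O: 2 × 777 = 1554
  H–H: 3 × 428 = 1284
  Σ(broken) = 2838 kJ
Bonds formed (products):
  C–H: 3 × 425 = 1275
  C–O: 1 × 348 = 348
  O–H: 3 × 471 = 1413
  Σ(formed) = 3036 kJ
ΔH = Σ(broken) − Σ(formed) = 2838 − 3036 = −198 kJ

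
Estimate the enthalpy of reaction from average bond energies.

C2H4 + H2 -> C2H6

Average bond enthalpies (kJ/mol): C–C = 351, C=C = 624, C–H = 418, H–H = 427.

ΔH ≈ −136 kJ

Bonds broken (reactants):
  C–H: 4 × 418 = 1672
  C=C: 1 × 624 = 624
  H–H: 1 × 427 = 427
  Σ(broken) = 2723 kJ
Bonds formed (products):
  C–C: 1 × 351 = 351
  C–H: 6 × 418 = 2508
  Σ(formed) = 2859 kJ
ΔH = Σ(broken) − Σ(formed) = 2723 − 2859 = −136 kJ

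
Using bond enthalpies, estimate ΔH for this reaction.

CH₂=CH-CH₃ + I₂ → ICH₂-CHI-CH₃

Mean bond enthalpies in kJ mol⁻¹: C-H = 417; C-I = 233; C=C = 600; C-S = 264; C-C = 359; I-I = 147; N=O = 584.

ΔH ≈ −78 kJ

Bonds broken (reactants):
  C-C: 1 × 359 = 359
  C-H: 6 × 417 = 2502
  C=C: 1 × 600 = 600
  I-I: 1 × 147 = 147
  Σ(broken) = 3608 kJ
Bonds formed (products):
  C-C: 2 × 359 = 718
  C-H: 6 × 417 = 2502
  C-I: 2 × 233 = 466
  Σ(formed) = 3686 kJ
ΔH = Σ(broken) − Σ(formed) = 3608 − 3686 = −78 kJ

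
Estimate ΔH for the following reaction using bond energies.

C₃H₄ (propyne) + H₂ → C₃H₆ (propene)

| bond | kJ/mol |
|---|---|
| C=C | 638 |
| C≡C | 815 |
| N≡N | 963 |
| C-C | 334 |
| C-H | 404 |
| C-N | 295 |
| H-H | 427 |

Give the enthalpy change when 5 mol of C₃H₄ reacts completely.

ΔH = −1020 kJ

Bonds broken (reactants):
  C≡C: 1 × 815 = 815
  C-C: 1 × 334 = 334
  C-H: 4 × 404 = 1616
  H-H: 1 × 427 = 427
  Σ(broken) = 3192 kJ
Bonds formed (products):
  C-C: 1 × 334 = 334
  C-H: 6 × 404 = 2424
  C=C: 1 × 638 = 638
  Σ(formed) = 3396 kJ
ΔH = Σ(broken) − Σ(formed) = 3192 − 3396 = −204 kJ
For 5× the reaction as written: 5 × (−204) = −1020 kJ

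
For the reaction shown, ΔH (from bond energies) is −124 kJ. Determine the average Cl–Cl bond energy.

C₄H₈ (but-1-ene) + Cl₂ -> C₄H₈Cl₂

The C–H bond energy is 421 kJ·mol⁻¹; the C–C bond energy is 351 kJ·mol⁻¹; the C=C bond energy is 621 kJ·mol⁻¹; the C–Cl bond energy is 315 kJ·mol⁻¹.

Let D be the Cl–Cl bond energy.
Σ(broken) = 2×351 + 8×421 + 1×621 + 1×D = 4691 + D
Σ(formed) = 3×351 + 2×315 + 8×421 = 5051
ΔH = Σ(broken) − Σ(formed) = (4691 + D) − (5051) = −360 + D
Setting this equal to −124 kJ gives D = 236 kJ/mol.

D(Cl–Cl) ≈ 236 kJ/mol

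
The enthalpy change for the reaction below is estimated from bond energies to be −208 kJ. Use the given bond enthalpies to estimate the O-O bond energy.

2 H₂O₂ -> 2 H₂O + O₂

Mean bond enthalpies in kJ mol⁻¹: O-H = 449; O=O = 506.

Let D be the O-O bond energy.
Σ(broken) = 4×449 + 2×D = 1796 + 2D
Σ(formed) = 4×449 + 1×506 = 2302
ΔH = Σ(broken) − Σ(formed) = (1796 + 2D) − (2302) = −506 + 2D
Setting this equal to −208 kJ gives 2D = 298, so D = 149 kJ/mol.

D(O-O) ≈ 149 kJ/mol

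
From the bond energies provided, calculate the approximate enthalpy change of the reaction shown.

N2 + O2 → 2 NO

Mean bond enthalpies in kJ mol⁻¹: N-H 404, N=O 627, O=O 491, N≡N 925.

Bonds broken (reactants):
  N≡N: 1 × 925 = 925
  O=O: 1 × 491 = 491
  Σ(broken) = 1416 kJ
Bonds formed (products):
  N=O: 2 × 627 = 1254
  Σ(formed) = 1254 kJ
ΔH = Σ(broken) − Σ(formed) = 1416 − 1254 = +162 kJ

ΔH ≈ +162 kJ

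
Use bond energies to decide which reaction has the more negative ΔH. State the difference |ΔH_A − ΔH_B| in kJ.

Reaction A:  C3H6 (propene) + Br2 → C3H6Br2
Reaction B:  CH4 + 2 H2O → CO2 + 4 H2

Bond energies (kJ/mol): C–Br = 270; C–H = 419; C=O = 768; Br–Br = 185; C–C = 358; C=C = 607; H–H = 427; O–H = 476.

Reaction A, by 442 kJ

Reaction A:
  Bonds broken (reactants):
    Br–Br: 1 × 185 = 185
    C–C: 1 × 358 = 358
    C–H: 6 × 419 = 2514
    C=C: 1 × 607 = 607
    Σ(broken) = 3664 kJ
  Bonds formed (products):
    C–Br: 2 × 270 = 540
    C–C: 2 × 358 = 716
    C–H: 6 × 419 = 2514
    Σ(formed) = 3770 kJ
  ΔH_A = 3664 − 3770 = −106 kJ
Reaction B:
  Bonds broken (reactants):
    C–H: 4 × 419 = 1676
    O–H: 4 × 476 = 1904
    Σ(broken) = 3580 kJ
  Bonds formed (products):
    C=O: 2 × 768 = 1536
    H–H: 4 × 427 = 1708
    Σ(formed) = 3244 kJ
  ΔH_B = 3580 − 3244 = +336 kJ
ΔH_A − ΔH_B = −442 kJ, so reaction A has the more negative ΔH; |ΔH_A − ΔH_B| = 442 kJ.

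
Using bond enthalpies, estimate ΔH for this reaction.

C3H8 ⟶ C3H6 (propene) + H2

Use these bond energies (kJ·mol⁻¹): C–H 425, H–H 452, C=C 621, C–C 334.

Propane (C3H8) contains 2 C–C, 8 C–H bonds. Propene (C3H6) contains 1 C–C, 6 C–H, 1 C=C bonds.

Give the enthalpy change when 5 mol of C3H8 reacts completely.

ΔH = +555 kJ

Bonds broken (reactants):
  C–C: 2 × 334 = 668
  C–H: 8 × 425 = 3400
  Σ(broken) = 4068 kJ
Bonds formed (products):
  C–C: 1 × 334 = 334
  C–H: 6 × 425 = 2550
  C=C: 1 × 621 = 621
  H–H: 1 × 452 = 452
  Σ(formed) = 3957 kJ
ΔH = Σ(broken) − Σ(formed) = 4068 − 3957 = +111 kJ
For 5× the reaction as written: 5 × (+111) = +555 kJ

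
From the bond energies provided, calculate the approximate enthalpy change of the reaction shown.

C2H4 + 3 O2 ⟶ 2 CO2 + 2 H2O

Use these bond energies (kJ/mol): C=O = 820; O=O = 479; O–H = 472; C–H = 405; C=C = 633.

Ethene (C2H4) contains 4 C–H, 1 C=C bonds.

ΔH ≈ −1478 kJ

Bonds broken (reactants):
  C–H: 4 × 405 = 1620
  C=C: 1 × 633 = 633
  O=O: 3 × 479 = 1437
  Σ(broken) = 3690 kJ
Bonds formed (products):
  C=O: 4 × 820 = 3280
  O–H: 4 × 472 = 1888
  Σ(formed) = 5168 kJ
ΔH = Σ(broken) − Σ(formed) = 3690 − 5168 = −1478 kJ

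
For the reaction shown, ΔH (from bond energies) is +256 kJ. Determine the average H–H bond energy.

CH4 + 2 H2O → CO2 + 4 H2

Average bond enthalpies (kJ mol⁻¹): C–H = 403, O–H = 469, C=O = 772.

D(H–H) ≈ 422 kJ/mol

Let D be the H–H bond energy.
Σ(broken) = 4×403 + 4×469 = 3488
Σ(formed) = 2×772 + 4×D = 1544 + 4D
ΔH = Σ(broken) − Σ(formed) = (3488) − (1544 + 4D) = +1944 − 4D
Setting this equal to +256 kJ gives 4D = 1688, so D = 422 kJ/mol.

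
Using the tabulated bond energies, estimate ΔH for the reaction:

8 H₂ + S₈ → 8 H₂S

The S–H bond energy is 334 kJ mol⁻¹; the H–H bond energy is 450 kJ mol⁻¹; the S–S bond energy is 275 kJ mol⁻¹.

ΔH ≈ +456 kJ

Bonds broken (reactants):
  H–H: 8 × 450 = 3600
  S–S: 8 × 275 = 2200
  Σ(broken) = 5800 kJ
Bonds formed (products):
  S–H: 16 × 334 = 5344
  Σ(formed) = 5344 kJ
ΔH = Σ(broken) − Σ(formed) = 5800 − 5344 = +456 kJ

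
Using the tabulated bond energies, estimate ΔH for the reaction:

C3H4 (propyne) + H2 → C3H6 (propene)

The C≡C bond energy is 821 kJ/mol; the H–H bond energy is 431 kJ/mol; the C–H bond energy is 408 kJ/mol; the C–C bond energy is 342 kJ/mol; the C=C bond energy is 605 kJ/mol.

ΔH ≈ −169 kJ

Bonds broken (reactants):
  C≡C: 1 × 821 = 821
  C–C: 1 × 342 = 342
  C–H: 4 × 408 = 1632
  H–H: 1 × 431 = 431
  Σ(broken) = 3226 kJ
Bonds formed (products):
  C–C: 1 × 342 = 342
  C–H: 6 × 408 = 2448
  C=C: 1 × 605 = 605
  Σ(formed) = 3395 kJ
ΔH = Σ(broken) − Σ(formed) = 3226 − 3395 = −169 kJ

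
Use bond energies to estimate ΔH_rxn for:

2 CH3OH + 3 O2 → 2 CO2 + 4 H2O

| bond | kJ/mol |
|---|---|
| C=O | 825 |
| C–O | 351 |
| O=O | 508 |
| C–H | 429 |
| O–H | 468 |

ΔH ≈ −1308 kJ

Bonds broken (reactants):
  C–H: 6 × 429 = 2574
  C–O: 2 × 351 = 702
  O–H: 2 × 468 = 936
  O=O: 3 × 508 = 1524
  Σ(broken) = 5736 kJ
Bonds formed (products):
  C=O: 4 × 825 = 3300
  O–H: 8 × 468 = 3744
  Σ(formed) = 7044 kJ
ΔH = Σ(broken) − Σ(formed) = 5736 − 7044 = −1308 kJ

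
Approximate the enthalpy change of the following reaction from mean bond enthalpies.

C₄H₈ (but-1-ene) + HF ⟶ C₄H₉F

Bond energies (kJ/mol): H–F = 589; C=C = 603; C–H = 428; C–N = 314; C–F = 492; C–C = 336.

ΔH ≈ −64 kJ

Bonds broken (reactants):
  C–C: 2 × 336 = 672
  C–H: 8 × 428 = 3424
  C=C: 1 × 603 = 603
  H–F: 1 × 589 = 589
  Σ(broken) = 5288 kJ
Bonds formed (products):
  C–C: 3 × 336 = 1008
  C–F: 1 × 492 = 492
  C–H: 9 × 428 = 3852
  Σ(formed) = 5352 kJ
ΔH = Σ(broken) − Σ(formed) = 5288 − 5352 = −64 kJ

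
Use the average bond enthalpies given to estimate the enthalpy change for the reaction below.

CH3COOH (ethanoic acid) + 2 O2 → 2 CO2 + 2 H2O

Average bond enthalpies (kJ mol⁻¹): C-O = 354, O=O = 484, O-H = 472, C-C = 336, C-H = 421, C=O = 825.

ΔH ≈ −970 kJ

Bonds broken (reactants):
  C-C: 1 × 336 = 336
  C-H: 3 × 421 = 1263
  C-O: 1 × 354 = 354
  C=O: 1 × 825 = 825
  O-H: 1 × 472 = 472
  O=O: 2 × 484 = 968
  Σ(broken) = 4218 kJ
Bonds formed (products):
  C=O: 4 × 825 = 3300
  O-H: 4 × 472 = 1888
  Σ(formed) = 5188 kJ
ΔH = Σ(broken) − Σ(formed) = 4218 − 5188 = −970 kJ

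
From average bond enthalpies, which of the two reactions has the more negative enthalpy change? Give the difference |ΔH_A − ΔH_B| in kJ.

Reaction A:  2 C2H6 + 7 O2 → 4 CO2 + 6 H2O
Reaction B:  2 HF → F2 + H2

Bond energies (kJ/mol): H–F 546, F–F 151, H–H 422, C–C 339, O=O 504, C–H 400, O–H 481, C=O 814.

Reaction A:
  Bonds broken (reactants):
    C–C: 2 × 339 = 678
    C–H: 12 × 400 = 4800
    O=O: 7 × 504 = 3528
    Σ(broken) = 9006 kJ
  Bonds formed (products):
    C=O: 8 × 814 = 6512
    O–H: 12 × 481 = 5772
    Σ(formed) = 12284 kJ
  ΔH_A = 9006 − 12284 = −3278 kJ
Reaction B:
  Bonds broken (reactants):
    H–F: 2 × 546 = 1092
    Σ(broken) = 1092 kJ
  Bonds formed (products):
    F–F: 1 × 151 = 151
    H–H: 1 × 422 = 422
    Σ(formed) = 573 kJ
  ΔH_B = 1092 − 573 = +519 kJ
ΔH_A − ΔH_B = −3797 kJ, so reaction A has the more negative ΔH; |ΔH_A − ΔH_B| = 3797 kJ.

Reaction A, by 3797 kJ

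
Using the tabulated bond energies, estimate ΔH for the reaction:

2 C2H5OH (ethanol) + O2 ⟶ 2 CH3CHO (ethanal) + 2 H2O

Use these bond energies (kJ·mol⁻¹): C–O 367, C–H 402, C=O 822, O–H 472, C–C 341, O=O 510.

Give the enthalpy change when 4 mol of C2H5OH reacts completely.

Bonds broken (reactants):
  C–C: 2 × 341 = 682
  C–H: 10 × 402 = 4020
  C–O: 2 × 367 = 734
  O–H: 2 × 472 = 944
  O=O: 1 × 510 = 510
  Σ(broken) = 6890 kJ
Bonds formed (products):
  C–C: 2 × 341 = 682
  C–H: 8 × 402 = 3216
  C=O: 2 × 822 = 1644
  O–H: 4 × 472 = 1888
  Σ(formed) = 7430 kJ
ΔH = Σ(broken) − Σ(formed) = 6890 − 7430 = −540 kJ
For 2× the reaction as written: 2 × (−540) = −1080 kJ

ΔH = −1080 kJ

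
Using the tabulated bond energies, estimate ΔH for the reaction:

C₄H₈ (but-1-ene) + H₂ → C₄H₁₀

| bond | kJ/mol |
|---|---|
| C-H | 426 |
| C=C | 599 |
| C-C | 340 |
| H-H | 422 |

ΔH ≈ −171 kJ

Bonds broken (reactants):
  C-C: 2 × 340 = 680
  C-H: 8 × 426 = 3408
  C=C: 1 × 599 = 599
  H-H: 1 × 422 = 422
  Σ(broken) = 5109 kJ
Bonds formed (products):
  C-C: 3 × 340 = 1020
  C-H: 10 × 426 = 4260
  Σ(formed) = 5280 kJ
ΔH = Σ(broken) − Σ(formed) = 5109 − 5280 = −171 kJ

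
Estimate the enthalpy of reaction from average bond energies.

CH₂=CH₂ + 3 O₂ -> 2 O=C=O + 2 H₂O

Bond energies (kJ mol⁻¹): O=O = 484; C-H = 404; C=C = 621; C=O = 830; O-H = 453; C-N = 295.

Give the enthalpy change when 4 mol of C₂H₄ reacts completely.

ΔH = −5772 kJ

Bonds broken (reactants):
  C-H: 4 × 404 = 1616
  C=C: 1 × 621 = 621
  O=O: 3 × 484 = 1452
  Σ(broken) = 3689 kJ
Bonds formed (products):
  C=O: 4 × 830 = 3320
  O-H: 4 × 453 = 1812
  Σ(formed) = 5132 kJ
ΔH = Σ(broken) − Σ(formed) = 3689 − 5132 = −1443 kJ
For 4× the reaction as written: 4 × (−1443) = −5772 kJ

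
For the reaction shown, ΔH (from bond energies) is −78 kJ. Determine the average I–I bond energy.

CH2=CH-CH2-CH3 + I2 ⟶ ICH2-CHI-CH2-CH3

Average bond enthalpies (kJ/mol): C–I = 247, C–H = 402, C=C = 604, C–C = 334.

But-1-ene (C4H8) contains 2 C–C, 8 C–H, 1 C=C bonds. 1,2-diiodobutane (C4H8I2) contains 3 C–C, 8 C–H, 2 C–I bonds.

Let D be the I–I bond energy.
Σ(broken) = 2×334 + 8×402 + 1×604 + 1×D = 4488 + D
Σ(formed) = 3×334 + 8×402 + 2×247 = 4712
ΔH = Σ(broken) − Σ(formed) = (4488 + D) − (4712) = −224 + D
Setting this equal to −78 kJ gives D = 146 kJ/mol.

D(I–I) ≈ 146 kJ/mol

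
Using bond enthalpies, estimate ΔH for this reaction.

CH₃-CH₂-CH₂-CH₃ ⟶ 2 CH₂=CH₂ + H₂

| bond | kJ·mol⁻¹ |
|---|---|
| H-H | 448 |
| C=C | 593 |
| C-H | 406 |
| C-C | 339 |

Bonds broken (reactants):
  C-C: 3 × 339 = 1017
  C-H: 10 × 406 = 4060
  Σ(broken) = 5077 kJ
Bonds formed (products):
  C-H: 8 × 406 = 3248
  C=C: 2 × 593 = 1186
  H-H: 1 × 448 = 448
  Σ(formed) = 4882 kJ
ΔH = Σ(broken) − Σ(formed) = 5077 − 4882 = +195 kJ

ΔH ≈ +195 kJ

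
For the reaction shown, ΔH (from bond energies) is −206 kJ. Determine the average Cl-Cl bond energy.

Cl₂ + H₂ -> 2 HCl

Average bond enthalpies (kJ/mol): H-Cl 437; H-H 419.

D(Cl-Cl) ≈ 249 kJ/mol

Let D be the Cl-Cl bond energy.
Σ(broken) = 1×D + 1×419 = 419 + D
Σ(formed) = 2×437 = 874
ΔH = Σ(broken) − Σ(formed) = (419 + D) − (874) = −455 + D
Setting this equal to −206 kJ gives D = 249 kJ/mol.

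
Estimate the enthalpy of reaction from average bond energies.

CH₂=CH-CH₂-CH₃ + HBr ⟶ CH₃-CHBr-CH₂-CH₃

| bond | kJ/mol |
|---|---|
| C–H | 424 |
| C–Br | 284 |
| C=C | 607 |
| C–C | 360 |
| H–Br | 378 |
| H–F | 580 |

ΔH ≈ −83 kJ

Bonds broken (reactants):
  C–C: 2 × 360 = 720
  C–H: 8 × 424 = 3392
  C=C: 1 × 607 = 607
  H–Br: 1 × 378 = 378
  Σ(broken) = 5097 kJ
Bonds formed (products):
  C–Br: 1 × 284 = 284
  C–C: 3 × 360 = 1080
  C–H: 9 × 424 = 3816
  Σ(formed) = 5180 kJ
ΔH = Σ(broken) − Σ(formed) = 5097 − 5180 = −83 kJ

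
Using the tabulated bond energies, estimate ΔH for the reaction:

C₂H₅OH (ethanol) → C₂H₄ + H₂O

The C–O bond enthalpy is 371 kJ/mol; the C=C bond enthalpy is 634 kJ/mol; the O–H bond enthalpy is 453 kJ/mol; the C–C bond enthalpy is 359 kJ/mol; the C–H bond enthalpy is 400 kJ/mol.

ΔH ≈ +43 kJ

Bonds broken (reactants):
  C–C: 1 × 359 = 359
  C–H: 5 × 400 = 2000
  C–O: 1 × 371 = 371
  O–H: 1 × 453 = 453
  Σ(broken) = 3183 kJ
Bonds formed (products):
  C–H: 4 × 400 = 1600
  C=C: 1 × 634 = 634
  O–H: 2 × 453 = 906
  Σ(formed) = 3140 kJ
ΔH = Σ(broken) − Σ(formed) = 3183 − 3140 = +43 kJ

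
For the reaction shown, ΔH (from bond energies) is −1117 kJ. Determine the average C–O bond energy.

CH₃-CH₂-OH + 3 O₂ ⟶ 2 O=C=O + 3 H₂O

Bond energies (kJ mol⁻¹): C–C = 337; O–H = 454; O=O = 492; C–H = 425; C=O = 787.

Let D be the C–O bond energy.
Σ(broken) = 1×337 + 5×425 + 1×D + 1×454 + 3×492 = 4392 + D
Σ(formed) = 4×787 + 6×454 = 5872
ΔH = Σ(broken) − Σ(formed) = (4392 + D) − (5872) = −1480 + D
Setting this equal to −1117 kJ gives D = 363 kJ/mol.

D(C–O) ≈ 363 kJ/mol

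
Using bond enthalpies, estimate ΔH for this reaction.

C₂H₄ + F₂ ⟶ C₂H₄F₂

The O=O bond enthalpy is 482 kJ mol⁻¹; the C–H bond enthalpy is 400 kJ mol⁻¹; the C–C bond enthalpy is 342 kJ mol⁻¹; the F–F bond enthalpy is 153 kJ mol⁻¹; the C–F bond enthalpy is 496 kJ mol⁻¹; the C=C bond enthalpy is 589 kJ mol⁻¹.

ΔH ≈ −592 kJ

Bonds broken (reactants):
  C–H: 4 × 400 = 1600
  C=C: 1 × 589 = 589
  F–F: 1 × 153 = 153
  Σ(broken) = 2342 kJ
Bonds formed (products):
  C–C: 1 × 342 = 342
  C–F: 2 × 496 = 992
  C–H: 4 × 400 = 1600
  Σ(formed) = 2934 kJ
ΔH = Σ(broken) − Σ(formed) = 2342 − 2934 = −592 kJ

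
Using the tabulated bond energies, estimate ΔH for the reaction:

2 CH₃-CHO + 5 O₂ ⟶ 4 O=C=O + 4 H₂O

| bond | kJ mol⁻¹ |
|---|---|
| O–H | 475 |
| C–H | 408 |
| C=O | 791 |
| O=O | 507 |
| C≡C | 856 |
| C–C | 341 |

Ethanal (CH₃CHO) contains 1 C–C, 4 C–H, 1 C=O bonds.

ΔH ≈ −2065 kJ

Bonds broken (reactants):
  C–C: 2 × 341 = 682
  C–H: 8 × 408 = 3264
  C=O: 2 × 791 = 1582
  O=O: 5 × 507 = 2535
  Σ(broken) = 8063 kJ
Bonds formed (products):
  C=O: 8 × 791 = 6328
  O–H: 8 × 475 = 3800
  Σ(formed) = 10128 kJ
ΔH = Σ(broken) − Σ(formed) = 8063 − 10128 = −2065 kJ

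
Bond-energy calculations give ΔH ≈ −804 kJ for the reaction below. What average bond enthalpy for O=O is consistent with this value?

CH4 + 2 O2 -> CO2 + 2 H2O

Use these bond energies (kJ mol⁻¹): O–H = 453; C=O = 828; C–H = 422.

D(O=O) ≈ 488 kJ/mol

Let D be the O=O bond energy.
Σ(broken) = 4×422 + 2×D = 1688 + 2D
Σ(formed) = 2×828 + 4×453 = 3468
ΔH = Σ(broken) − Σ(formed) = (1688 + 2D) − (3468) = −1780 + 2D
Setting this equal to −804 kJ gives 2D = 976, so D = 488 kJ/mol.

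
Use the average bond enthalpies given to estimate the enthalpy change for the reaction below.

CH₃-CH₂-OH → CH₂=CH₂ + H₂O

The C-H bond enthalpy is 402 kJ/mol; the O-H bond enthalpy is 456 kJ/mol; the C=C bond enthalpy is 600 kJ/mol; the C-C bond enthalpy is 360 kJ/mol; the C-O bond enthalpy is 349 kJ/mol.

Bonds broken (reactants):
  C-C: 1 × 360 = 360
  C-H: 5 × 402 = 2010
  C-O: 1 × 349 = 349
  O-H: 1 × 456 = 456
  Σ(broken) = 3175 kJ
Bonds formed (products):
  C-H: 4 × 402 = 1608
  C=C: 1 × 600 = 600
  O-H: 2 × 456 = 912
  Σ(formed) = 3120 kJ
ΔH = Σ(broken) − Σ(formed) = 3175 − 3120 = +55 kJ

ΔH ≈ +55 kJ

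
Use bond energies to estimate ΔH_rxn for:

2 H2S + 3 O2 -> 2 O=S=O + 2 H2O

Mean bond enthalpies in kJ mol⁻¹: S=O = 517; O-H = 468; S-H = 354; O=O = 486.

ΔH ≈ −1066 kJ

Bonds broken (reactants):
  O=O: 3 × 486 = 1458
  S-H: 4 × 354 = 1416
  Σ(broken) = 2874 kJ
Bonds formed (products):
  O-H: 4 × 468 = 1872
  S=O: 4 × 517 = 2068
  Σ(formed) = 3940 kJ
ΔH = Σ(broken) − Σ(formed) = 2874 − 3940 = −1066 kJ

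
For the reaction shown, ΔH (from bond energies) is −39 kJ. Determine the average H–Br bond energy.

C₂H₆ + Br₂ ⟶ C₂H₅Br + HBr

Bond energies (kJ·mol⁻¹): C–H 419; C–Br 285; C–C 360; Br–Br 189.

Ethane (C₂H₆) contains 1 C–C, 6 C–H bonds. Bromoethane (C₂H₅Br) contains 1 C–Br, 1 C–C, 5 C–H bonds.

D(H–Br) ≈ 362 kJ/mol

Let D be the H–Br bond energy.
Σ(broken) = 1×189 + 1×360 + 6×419 = 3063
Σ(formed) = 1×285 + 1×360 + 5×419 + 1×D = 2740 + D
ΔH = Σ(broken) − Σ(formed) = (3063) − (2740 + D) = +323 − D
Setting this equal to −39 kJ gives D = 362 kJ/mol.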